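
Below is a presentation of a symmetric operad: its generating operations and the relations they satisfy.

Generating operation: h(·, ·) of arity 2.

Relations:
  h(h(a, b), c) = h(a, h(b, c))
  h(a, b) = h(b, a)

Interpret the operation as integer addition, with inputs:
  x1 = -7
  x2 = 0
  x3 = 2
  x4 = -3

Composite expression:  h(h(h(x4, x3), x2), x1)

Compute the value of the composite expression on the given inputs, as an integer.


-8

h(x4, x3) = -1
h(h(x4, x3), x2) = -1
h(h(h(x4, x3), x2), x1) = -8


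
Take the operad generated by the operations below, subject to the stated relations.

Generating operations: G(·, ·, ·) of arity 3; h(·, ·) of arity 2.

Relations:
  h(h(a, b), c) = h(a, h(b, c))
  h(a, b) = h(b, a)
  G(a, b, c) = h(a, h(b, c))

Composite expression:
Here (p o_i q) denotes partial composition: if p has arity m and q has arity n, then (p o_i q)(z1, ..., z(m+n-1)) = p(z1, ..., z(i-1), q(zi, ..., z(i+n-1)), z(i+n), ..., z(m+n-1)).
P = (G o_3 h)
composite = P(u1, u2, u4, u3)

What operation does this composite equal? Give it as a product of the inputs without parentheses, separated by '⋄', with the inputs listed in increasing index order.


u1 ⋄ u2 ⋄ u3 ⋄ u4

Key point: G commutes, so take the u-inputs in any fixed order.
h(u4, u3) flattens to u4 ⋄ u3
G(u1, u2, h(u4, u3)) flattens to u1 ⋄ u2 ⋄ u4 ⋄ u3
reordering the factors by index: u1 ⋄ u2 ⋄ u3 ⋄ u4


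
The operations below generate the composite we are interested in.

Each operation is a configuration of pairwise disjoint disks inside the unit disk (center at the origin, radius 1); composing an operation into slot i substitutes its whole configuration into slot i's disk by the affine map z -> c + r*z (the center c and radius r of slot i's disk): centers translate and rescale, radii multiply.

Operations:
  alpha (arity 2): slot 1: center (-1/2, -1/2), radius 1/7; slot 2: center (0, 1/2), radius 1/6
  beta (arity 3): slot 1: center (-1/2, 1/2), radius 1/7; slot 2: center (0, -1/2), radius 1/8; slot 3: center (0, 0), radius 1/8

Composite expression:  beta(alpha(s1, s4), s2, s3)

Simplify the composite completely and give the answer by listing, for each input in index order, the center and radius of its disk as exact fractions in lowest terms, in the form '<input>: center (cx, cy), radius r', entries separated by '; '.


Follow each s-input down from beta: c' goes to c + r*c', radius to r*r'.
s1 passes through 2 substitutions, ending at center (-4/7, 3/7), radius 1/49
s4 passes through 2 substitutions, ending at center (-1/2, 4/7), radius 1/42
s2 passes through 1 substitution, ending at center (0, -1/2), radius 1/8
s3 passes through 1 substitution, ending at center (0, 0), radius 1/8

s1: center (-4/7, 3/7), radius 1/49; s2: center (0, -1/2), radius 1/8; s3: center (0, 0), radius 1/8; s4: center (-1/2, 4/7), radius 1/42


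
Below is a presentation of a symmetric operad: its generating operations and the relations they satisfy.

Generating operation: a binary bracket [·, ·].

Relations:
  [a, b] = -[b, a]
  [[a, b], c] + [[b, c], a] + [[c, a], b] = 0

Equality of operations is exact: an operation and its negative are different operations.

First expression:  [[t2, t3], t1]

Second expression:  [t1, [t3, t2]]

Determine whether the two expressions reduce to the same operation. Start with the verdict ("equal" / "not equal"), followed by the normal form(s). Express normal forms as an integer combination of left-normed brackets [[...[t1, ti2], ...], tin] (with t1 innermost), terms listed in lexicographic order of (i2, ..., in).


Reducing the first expression gives -[[t1, t2], t3] + [[t1, t3], t2]
Reducing the second expression gives -[[t1, t2], t3] + [[t1, t3], t2]
Same normal form: equal.

equal; both compose to -[[t1, t2], t3] + [[t1, t3], t2]


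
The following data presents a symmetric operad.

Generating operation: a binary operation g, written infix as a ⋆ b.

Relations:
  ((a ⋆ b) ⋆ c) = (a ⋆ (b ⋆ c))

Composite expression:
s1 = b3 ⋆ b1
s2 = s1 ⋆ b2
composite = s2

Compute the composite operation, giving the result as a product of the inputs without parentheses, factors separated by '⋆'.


b3 ⋆ b1 ⋆ b2

Every regrouping of g is equal, so read the b-inputs in written order.
(b3 ⋆ b1) unparenthesizes to b3 ⋆ b1
((b3 ⋆ b1) ⋆ b2) unparenthesizes to b3 ⋆ b1 ⋆ b2


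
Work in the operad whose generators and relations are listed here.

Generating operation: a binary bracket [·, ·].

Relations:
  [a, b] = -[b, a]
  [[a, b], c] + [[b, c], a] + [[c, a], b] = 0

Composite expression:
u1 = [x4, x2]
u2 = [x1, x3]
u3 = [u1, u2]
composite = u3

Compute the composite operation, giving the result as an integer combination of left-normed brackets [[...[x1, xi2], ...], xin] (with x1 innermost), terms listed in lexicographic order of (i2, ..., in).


[[[x1, x3], x2], x4] - [[[x1, x3], x4], x2]


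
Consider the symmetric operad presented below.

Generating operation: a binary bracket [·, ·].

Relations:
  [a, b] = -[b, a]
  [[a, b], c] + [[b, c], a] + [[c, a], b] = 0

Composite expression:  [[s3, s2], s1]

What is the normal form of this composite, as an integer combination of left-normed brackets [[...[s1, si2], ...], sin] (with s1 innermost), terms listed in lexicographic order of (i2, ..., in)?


[[s1, s2], s3] - [[s1, s3], s2]

Skip Jacobi rewriting: expand, keep s1-initial words, read off terms.
Composite bracket: [[s3, s2], s1]
Full expansion: 4 signed words from ab - ba (2^2 = 4).
Words beginning with s1 determine it all:
  s1s2s3 (sign +1) contributes +[[s1, s2], s3]
  s1s3s2 (sign -1) contributes -[[s1, s3], s2]


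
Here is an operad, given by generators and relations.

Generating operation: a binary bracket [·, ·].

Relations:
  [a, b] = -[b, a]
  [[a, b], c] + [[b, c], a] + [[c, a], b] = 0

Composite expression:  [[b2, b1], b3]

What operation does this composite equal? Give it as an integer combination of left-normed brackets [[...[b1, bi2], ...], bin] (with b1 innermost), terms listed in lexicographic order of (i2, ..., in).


-[[b1, b2], b3]

Left-normed coefficients sit on the b1-initial expansion words.
Composite bracket: [[b2, b1], b3]
The bracket unfolds into 4 signed words via [a, b] = ab - ba (2^2 = 4).
The b1-initial words carry the normal form:
  the word b1b2b3 carries sign -1 and contributes -[[b1, b2], b3]


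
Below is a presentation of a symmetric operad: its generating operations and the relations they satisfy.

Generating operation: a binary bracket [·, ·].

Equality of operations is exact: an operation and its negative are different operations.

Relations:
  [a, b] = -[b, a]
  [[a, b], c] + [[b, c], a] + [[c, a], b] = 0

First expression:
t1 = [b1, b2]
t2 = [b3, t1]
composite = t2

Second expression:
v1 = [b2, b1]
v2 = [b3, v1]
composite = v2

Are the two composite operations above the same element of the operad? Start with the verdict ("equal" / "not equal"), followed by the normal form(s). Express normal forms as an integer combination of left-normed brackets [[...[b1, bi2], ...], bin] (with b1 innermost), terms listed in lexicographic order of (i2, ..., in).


not equal: they reduce to -[[b1, b2], b3] and [[b1, b2], b3]

Reducing the first expression gives -[[b1, b2], b3]
Reducing the second expression gives [[b1, b2], b3]
The normal forms differ: not equal.


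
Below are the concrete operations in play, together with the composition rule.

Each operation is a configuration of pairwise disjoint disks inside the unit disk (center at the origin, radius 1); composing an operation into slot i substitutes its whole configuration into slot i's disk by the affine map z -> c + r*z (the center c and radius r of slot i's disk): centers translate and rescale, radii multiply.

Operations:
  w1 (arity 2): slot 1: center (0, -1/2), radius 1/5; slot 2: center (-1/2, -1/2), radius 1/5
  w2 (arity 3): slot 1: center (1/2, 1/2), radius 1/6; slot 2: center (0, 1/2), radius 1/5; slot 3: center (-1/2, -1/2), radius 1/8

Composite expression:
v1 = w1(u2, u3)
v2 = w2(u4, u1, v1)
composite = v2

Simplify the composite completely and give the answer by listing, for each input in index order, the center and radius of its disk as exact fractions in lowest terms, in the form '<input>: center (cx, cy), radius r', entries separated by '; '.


Only the slot chain above each u matters under w2; compose those maps.
u4: after 1 affine step, its disk has center (1/2, 1/2), radius 1/6
u1: after 1 affine step, its disk has center (0, 1/2), radius 1/5
u2: after 2 affine steps, its disk has center (-1/2, -9/16), radius 1/40
u3: after 2 affine steps, its disk has center (-9/16, -9/16), radius 1/40

u1: center (0, 1/2), radius 1/5; u2: center (-1/2, -9/16), radius 1/40; u3: center (-9/16, -9/16), radius 1/40; u4: center (1/2, 1/2), radius 1/6


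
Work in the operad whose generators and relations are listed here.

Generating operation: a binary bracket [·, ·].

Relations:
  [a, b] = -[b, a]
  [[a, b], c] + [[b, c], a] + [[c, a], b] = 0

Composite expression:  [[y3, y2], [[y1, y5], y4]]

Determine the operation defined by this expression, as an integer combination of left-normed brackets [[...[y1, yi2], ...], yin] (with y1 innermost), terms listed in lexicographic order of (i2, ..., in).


[[[[y1, y5], y4], y2], y3] - [[[[y1, y5], y4], y3], y2]


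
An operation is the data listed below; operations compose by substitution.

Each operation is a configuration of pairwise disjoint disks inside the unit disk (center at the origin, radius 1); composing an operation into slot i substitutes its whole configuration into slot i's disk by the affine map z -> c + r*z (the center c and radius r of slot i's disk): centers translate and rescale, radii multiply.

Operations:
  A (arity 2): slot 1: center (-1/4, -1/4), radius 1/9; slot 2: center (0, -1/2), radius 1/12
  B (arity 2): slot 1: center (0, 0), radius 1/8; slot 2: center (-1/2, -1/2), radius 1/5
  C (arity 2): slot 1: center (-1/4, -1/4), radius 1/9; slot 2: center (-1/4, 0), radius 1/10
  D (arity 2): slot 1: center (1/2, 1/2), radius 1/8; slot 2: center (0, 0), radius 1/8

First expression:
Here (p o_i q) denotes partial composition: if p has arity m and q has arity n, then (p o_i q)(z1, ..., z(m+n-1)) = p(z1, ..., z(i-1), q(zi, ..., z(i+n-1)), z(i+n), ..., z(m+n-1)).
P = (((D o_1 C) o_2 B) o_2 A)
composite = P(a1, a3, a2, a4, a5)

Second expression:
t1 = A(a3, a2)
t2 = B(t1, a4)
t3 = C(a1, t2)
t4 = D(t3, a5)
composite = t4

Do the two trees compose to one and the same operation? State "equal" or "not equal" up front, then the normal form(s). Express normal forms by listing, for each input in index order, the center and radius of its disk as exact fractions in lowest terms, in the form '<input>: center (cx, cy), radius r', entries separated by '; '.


The first expression, normalized: a1: center (15/32, 15/32), radius 1/72; a2: center (15/32, 639/1280), radius 1/7680; a3: center (1199/2560, 1279/2560), radius 1/5760; a4: center (37/80, 79/160), radius 1/400; a5: center (0, 0), radius 1/8
The second expression, normalized: a1: center (15/32, 15/32), radius 1/72; a2: center (15/32, 639/1280), radius 1/7680; a3: center (1199/2560, 1279/2560), radius 1/5760; a4: center (37/80, 79/160), radius 1/400; a5: center (0, 0), radius 1/8
Identical normal forms: equal.

equal — both sides give a1: center (15/32, 15/32), radius 1/72; a2: center (15/32, 639/1280), radius 1/7680; a3: center (1199/2560, 1279/2560), radius 1/5760; a4: center (37/80, 79/160), radius 1/400; a5: center (0, 0), radius 1/8


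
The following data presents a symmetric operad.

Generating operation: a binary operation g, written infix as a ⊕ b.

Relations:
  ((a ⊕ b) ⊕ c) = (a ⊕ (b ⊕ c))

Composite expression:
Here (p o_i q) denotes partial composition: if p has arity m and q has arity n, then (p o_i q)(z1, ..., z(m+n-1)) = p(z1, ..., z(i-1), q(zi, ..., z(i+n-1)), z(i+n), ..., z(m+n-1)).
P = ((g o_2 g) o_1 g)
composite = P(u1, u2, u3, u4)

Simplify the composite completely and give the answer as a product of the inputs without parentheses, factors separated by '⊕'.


u1 ⊕ u2 ⊕ u3 ⊕ u4


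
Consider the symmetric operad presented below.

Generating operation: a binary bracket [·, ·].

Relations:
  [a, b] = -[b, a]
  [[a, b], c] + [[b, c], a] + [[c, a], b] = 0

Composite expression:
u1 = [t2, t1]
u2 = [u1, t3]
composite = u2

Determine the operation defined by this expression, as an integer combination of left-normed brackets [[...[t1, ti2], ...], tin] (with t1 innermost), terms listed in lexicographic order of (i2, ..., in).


-[[t1, t2], t3]

In the tensor algebra, words opening t1 carry the t1-anchored form.
Composite bracket: [[t2, t1], t3]
Each bracket splits as ab - ba, giving 4 signed words (2^2 = 4).
Coefficients come from the t1-initial words:
  sign of t1t2t3 is -1, so it contributes -[[t1, t2], t3]


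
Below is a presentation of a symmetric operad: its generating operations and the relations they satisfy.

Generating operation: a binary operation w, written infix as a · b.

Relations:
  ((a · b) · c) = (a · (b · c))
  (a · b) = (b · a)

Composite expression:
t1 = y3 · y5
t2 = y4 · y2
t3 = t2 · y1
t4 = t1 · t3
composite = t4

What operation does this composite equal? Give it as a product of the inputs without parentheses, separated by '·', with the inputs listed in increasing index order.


y1 · y2 · y3 · y4 · y5

Shape and order are irrelevant to w; the y-input set decides.
(y3 · y5) unparenthesizes to y3 · y5
(y4 · y2) unparenthesizes to y4 · y2
((y4 · y2) · y1) unparenthesizes to y4 · y2 · y1
((y3 · y5) · ((y4 · y2) · y1)) unparenthesizes to y3 · y5 · y4 · y2 · y1
the factors in increasing index order: y1 · y2 · y3 · y4 · y5


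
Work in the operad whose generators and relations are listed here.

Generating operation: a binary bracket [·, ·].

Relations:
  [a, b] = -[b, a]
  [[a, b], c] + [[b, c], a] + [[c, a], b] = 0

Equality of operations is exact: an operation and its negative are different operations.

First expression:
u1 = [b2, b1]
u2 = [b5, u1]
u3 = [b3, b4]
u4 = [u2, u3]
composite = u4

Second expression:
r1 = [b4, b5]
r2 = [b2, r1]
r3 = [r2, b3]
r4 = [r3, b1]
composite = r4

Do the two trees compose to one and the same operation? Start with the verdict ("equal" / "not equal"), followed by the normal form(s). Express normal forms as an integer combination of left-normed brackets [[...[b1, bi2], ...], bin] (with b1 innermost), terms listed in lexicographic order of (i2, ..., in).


not equal: they reduce to [[[[b1, b2], b5], b3], b4] - [[[[b1, b2], b5], b4], b3] and -[[[[b1, b2], b4], b5], b3] + [[[[b1, b2], b5], b4], b3] + [[[[b1, b3], b2], b4], b5] - [[[[b1, b3], b2], b5], b4] - [[[[b1, b3], b4], b5], b2] + [[[[b1, b3], b5], b4], b2] + [[[[b1, b4], b5], b2], b3] - [[[[b1, b5], b4], b2], b3]

In normal form, the first expression is [[[[b1, b2], b5], b3], b4] - [[[[b1, b2], b5], b4], b3]
In normal form, the second expression is -[[[[b1, b2], b4], b5], b3] + [[[[b1, b2], b5], b4], b3] + [[[[b1, b3], b2], b4], b5] - [[[[b1, b3], b2], b5], b4] - [[[[b1, b3], b4], b5], b2] + [[[[b1, b3], b5], b4], b2] + [[[[b1, b4], b5], b2], b3] - [[[[b1, b5], b4], b2], b3]
The forms do not match — not equal.


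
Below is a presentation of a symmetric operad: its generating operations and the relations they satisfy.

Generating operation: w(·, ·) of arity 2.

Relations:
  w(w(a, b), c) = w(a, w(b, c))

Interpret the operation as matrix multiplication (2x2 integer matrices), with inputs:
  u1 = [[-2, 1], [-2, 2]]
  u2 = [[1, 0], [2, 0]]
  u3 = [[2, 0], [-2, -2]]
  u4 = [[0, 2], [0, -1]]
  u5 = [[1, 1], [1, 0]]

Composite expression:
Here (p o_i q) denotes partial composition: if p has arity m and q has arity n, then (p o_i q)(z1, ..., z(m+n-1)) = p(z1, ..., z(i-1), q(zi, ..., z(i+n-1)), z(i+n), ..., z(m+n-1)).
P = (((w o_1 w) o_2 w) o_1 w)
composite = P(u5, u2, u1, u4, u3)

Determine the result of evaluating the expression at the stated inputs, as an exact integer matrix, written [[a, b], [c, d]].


[[30, 30], [10, 10]]

w(u5, u2) = [[3, 0], [1, 0]]
w(u1, u4) = [[0, -5], [0, -6]]
w(w(u5, u2), w(u1, u4)) = [[0, -15], [0, -5]]
w(w(w(u5, u2), w(u1, u4)), u3) = [[30, 30], [10, 10]]


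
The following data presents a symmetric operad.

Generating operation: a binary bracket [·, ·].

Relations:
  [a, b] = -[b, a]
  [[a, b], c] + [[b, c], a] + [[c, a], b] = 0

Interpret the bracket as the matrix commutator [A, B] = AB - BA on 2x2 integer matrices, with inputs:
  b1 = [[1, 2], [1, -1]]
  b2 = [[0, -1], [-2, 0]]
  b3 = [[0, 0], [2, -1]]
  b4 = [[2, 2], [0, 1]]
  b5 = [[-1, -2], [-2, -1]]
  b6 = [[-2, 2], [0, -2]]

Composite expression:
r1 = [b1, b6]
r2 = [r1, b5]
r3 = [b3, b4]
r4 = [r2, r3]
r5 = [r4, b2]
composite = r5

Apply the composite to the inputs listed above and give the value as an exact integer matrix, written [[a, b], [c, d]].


[[32, -64], [128, -32]]

[b1, b6] = [[-2, 4], [0, 2]]
[[b1, b6], b5] = [[-8, 8], [-8, 8]]
[b3, b4] = [[-4, 2], [2, 4]]
[[[b1, b6], b5], [b3, b4]] = [[32, 32], [96, -32]]
[[[[b1, b6], b5], [b3, b4]], b2] = [[32, -64], [128, -32]]


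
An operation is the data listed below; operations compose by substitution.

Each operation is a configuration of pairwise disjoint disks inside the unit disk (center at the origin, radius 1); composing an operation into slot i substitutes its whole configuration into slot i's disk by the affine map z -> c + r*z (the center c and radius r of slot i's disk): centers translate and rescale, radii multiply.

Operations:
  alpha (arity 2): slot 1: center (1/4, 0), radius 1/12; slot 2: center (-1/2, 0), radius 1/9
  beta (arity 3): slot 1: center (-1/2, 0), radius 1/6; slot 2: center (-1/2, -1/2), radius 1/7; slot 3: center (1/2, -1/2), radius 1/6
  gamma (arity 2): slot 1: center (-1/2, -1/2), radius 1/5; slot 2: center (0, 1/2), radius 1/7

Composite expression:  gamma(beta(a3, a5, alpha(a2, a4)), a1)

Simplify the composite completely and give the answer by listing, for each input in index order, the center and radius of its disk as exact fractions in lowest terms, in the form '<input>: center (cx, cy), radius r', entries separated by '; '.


Only the slot chain above each a matters under gamma; compose those maps.
input a3: applying the 2 nested substitutions gives center (-3/5, -1/2), radius 1/30
input a5: applying the 2 nested substitutions gives center (-3/5, -3/5), radius 1/35
input a2: applying the 3 nested substitutions gives center (-47/120, -3/5), radius 1/360
input a4: applying the 3 nested substitutions gives center (-5/12, -3/5), radius 1/270
input a1: applying the 1 nested substitution gives center (0, 1/2), radius 1/7

a1: center (0, 1/2), radius 1/7; a2: center (-47/120, -3/5), radius 1/360; a3: center (-3/5, -1/2), radius 1/30; a4: center (-5/12, -3/5), radius 1/270; a5: center (-3/5, -3/5), radius 1/35


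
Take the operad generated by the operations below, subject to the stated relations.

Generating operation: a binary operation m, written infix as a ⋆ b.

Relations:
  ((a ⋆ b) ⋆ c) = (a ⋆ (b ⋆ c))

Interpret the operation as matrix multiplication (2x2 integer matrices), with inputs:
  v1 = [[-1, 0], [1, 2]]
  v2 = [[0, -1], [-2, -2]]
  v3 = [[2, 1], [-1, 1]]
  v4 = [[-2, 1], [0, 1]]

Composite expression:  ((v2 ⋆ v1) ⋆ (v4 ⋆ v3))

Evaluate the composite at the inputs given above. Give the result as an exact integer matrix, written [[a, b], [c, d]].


[[7, -1], [4, -4]]

(v2 ⋆ v1) = [[-1, -2], [0, -4]]
(v4 ⋆ v3) = [[-5, -1], [-1, 1]]
((v2 ⋆ v1) ⋆ (v4 ⋆ v3)) = [[7, -1], [4, -4]]


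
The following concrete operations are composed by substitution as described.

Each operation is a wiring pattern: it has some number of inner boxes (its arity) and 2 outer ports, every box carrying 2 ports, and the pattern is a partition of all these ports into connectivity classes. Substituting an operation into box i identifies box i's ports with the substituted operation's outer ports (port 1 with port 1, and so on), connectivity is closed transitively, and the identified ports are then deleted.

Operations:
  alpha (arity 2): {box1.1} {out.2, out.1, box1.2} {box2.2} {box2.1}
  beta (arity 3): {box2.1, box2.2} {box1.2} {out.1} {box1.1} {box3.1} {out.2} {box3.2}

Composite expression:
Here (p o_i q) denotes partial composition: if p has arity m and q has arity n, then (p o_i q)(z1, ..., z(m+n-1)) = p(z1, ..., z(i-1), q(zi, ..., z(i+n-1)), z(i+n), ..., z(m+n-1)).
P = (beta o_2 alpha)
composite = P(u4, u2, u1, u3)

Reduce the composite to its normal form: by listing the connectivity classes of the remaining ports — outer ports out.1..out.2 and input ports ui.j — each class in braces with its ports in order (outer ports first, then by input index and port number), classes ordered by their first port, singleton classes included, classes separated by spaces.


Connectivity passes through glued beta-boundaries; trace each wire chain.
alpha over (u2, u1) gives {out.1, out.2, u2.2} {u1.1} {u1.2} {u2.1}, out.j being that stage's outer ports
beta over (u4, u2, u1, u3) gives {out.1} {out.2} {u1.1} {u1.2} {u2.1} {u2.2} {u3.1} {u3.2} {u4.1} {u4.2}, out.j being that stage's outer ports

{out.1} {out.2} {u1.1} {u1.2} {u2.1} {u2.2} {u3.1} {u3.2} {u4.1} {u4.2}


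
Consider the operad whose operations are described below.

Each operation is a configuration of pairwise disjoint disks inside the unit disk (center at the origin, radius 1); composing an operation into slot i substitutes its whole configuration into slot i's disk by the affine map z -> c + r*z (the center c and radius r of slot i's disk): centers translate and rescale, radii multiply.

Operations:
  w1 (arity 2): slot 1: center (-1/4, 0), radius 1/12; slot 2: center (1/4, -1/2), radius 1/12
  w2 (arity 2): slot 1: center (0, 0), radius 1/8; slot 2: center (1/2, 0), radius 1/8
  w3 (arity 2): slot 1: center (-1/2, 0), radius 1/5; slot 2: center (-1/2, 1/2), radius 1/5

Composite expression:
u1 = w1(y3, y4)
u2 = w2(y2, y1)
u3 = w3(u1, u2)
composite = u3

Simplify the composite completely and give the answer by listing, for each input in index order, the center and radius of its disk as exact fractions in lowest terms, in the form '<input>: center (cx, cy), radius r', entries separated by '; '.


Follow each y-input down from w3: c' goes to c + r*c', radius to r*r'.
input y3: composing its 2 substitution steps yields center (-11/20, 0), radius 1/60
input y4: composing its 2 substitution steps yields center (-9/20, -1/10), radius 1/60
input y2: composing its 2 substitution steps yields center (-1/2, 1/2), radius 1/40
input y1: composing its 2 substitution steps yields center (-2/5, 1/2), radius 1/40

y1: center (-2/5, 1/2), radius 1/40; y2: center (-1/2, 1/2), radius 1/40; y3: center (-11/20, 0), radius 1/60; y4: center (-9/20, -1/10), radius 1/60


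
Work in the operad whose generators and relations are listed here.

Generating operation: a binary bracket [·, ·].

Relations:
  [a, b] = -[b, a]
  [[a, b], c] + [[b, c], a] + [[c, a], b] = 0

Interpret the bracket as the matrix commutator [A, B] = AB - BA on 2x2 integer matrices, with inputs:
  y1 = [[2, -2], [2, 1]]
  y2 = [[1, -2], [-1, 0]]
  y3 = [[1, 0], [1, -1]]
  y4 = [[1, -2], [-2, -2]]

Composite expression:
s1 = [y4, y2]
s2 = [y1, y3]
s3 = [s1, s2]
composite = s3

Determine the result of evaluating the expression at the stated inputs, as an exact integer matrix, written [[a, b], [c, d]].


[y4, y2] = [[-2, -4], [1, 2]]
[y1, y3] = [[-2, 4], [3, 2]]
[[y4, y2], [y1, y3]] = [[-16, -32], [8, 16]]

[[-16, -32], [8, 16]]


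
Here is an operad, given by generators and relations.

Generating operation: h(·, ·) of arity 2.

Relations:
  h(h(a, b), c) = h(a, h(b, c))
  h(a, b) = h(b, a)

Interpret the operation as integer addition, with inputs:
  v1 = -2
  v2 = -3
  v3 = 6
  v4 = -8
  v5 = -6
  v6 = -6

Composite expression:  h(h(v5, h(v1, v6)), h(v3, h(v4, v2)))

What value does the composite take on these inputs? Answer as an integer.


-19

h(v1, v6) = -8
h(v5, h(v1, v6)) = -14
h(v4, v2) = -11
h(v3, h(v4, v2)) = -5
h(h(v5, h(v1, v6)), h(v3, h(v4, v2))) = -19


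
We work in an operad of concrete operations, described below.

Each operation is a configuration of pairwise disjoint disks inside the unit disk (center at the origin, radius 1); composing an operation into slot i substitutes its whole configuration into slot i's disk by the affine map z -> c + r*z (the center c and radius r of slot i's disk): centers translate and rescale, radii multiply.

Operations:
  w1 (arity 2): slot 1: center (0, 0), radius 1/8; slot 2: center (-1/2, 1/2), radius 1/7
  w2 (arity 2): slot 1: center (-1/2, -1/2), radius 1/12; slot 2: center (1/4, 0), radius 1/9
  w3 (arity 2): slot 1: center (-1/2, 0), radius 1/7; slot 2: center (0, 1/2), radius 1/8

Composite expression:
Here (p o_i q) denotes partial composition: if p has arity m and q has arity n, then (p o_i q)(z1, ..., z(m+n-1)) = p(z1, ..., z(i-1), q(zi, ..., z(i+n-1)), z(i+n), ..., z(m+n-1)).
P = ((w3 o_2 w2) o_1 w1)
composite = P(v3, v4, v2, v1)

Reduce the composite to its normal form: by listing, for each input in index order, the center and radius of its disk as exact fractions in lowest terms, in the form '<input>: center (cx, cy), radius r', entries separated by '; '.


v1: center (1/32, 1/2), radius 1/72; v2: center (-1/16, 7/16), radius 1/96; v3: center (-1/2, 0), radius 1/56; v4: center (-4/7, 1/14), radius 1/49

Follow each v-input down from w3: c' goes to c + r*c', radius to r*r'.
for v3, the 2-step affine chain lands on center (-1/2, 0), radius 1/56
for v4, the 2-step affine chain lands on center (-4/7, 1/14), radius 1/49
for v2, the 2-step affine chain lands on center (-1/16, 7/16), radius 1/96
for v1, the 2-step affine chain lands on center (1/32, 1/2), radius 1/72


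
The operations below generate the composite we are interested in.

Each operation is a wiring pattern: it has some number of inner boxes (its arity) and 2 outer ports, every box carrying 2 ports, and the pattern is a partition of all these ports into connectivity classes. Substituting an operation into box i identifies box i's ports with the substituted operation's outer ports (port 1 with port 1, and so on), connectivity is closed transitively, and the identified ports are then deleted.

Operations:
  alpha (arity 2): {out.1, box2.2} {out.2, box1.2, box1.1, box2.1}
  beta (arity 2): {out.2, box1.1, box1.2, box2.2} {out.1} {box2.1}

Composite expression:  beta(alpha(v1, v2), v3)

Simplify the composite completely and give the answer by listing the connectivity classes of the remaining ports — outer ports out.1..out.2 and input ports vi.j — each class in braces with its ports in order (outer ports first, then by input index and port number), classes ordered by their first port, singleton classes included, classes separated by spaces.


{out.1} {out.2, v1.1, v1.2, v2.1, v2.2, v3.2} {v3.1}

Reachability decides: close wires over beta-identified ports.
the subtree at alpha composes to {out.1, v2.2} {out.2, v1.1, v1.2, v2.1} on (v1, v2); out.j = own outer ports
the subtree at beta composes to {out.1} {out.2, v1.1, v1.2, v2.1, v2.2, v3.2} {v3.1} on (v1, v2, v3); out.j = own outer ports


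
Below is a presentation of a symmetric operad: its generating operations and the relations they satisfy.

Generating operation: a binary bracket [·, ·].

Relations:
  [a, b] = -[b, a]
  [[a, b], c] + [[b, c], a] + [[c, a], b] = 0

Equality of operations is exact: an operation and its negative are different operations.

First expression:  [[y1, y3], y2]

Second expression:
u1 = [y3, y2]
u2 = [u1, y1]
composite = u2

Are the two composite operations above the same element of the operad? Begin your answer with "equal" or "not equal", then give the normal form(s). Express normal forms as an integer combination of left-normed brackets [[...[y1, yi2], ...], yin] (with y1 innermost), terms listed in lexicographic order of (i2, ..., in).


not equal; first: [[y1, y3], y2]; second: [[y1, y2], y3] - [[y1, y3], y2]

The first expression reduces to [[y1, y3], y2]
The second expression reduces to [[y1, y2], y3] - [[y1, y3], y2]
The forms do not match — not equal.


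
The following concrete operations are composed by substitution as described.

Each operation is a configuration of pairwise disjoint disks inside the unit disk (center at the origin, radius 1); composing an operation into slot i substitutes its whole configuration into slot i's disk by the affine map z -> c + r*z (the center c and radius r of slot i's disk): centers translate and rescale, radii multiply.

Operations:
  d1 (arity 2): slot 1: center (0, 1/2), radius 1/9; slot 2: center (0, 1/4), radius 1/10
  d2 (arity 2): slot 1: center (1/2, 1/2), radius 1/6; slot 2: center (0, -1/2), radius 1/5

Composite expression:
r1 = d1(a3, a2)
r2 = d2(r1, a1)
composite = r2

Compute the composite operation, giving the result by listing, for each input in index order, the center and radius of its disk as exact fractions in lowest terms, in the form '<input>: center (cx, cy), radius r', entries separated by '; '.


a1: center (0, -1/2), radius 1/5; a2: center (1/2, 13/24), radius 1/60; a3: center (1/2, 7/12), radius 1/54

Only the slot chain above each a matters under d2; compose those maps.
tracing a3 down its 2-map path: center (1/2, 7/12), radius 1/54
tracing a2 down its 2-map path: center (1/2, 13/24), radius 1/60
tracing a1 down its 1-map path: center (0, -1/2), radius 1/5


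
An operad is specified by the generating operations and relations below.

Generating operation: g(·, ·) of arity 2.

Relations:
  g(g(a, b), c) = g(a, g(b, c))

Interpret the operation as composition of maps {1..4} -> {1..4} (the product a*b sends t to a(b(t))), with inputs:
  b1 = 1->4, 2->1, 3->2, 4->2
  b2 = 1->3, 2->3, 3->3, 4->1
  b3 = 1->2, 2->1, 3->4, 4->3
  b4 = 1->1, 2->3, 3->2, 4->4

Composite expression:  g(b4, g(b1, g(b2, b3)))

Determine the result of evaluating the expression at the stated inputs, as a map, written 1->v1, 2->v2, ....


1->3, 2->3, 3->4, 4->3


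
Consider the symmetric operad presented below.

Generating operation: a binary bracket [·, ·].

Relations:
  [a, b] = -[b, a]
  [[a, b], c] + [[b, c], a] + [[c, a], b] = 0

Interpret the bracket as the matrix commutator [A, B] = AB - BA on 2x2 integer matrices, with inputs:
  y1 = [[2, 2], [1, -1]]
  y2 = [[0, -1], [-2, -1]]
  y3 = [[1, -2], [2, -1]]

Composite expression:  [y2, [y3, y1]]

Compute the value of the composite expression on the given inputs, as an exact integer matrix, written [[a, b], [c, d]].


[[16, -2], [20, -16]]

[y3, y1] = [[-6, 10], [4, 6]]
[y2, [y3, y1]] = [[16, -2], [20, -16]]


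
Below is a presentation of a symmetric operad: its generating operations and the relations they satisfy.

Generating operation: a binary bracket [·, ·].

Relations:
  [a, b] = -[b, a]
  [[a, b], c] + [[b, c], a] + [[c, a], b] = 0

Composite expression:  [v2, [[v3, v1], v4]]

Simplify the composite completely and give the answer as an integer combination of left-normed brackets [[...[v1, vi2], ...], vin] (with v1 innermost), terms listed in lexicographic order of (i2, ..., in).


[[[v1, v3], v4], v2]

A multilinear Lie element is pinned by v1-initial words (v1 innermost).
Composite bracket: [v2, [[v3, v1], v4]]
Each bracket splits as ab - ba, giving 8 signed words (2^3 = 8).
Words beginning with v1 determine it all:
  v1v3v4v2 (sign +1) contributes +[[[v1, v3], v4], v2]


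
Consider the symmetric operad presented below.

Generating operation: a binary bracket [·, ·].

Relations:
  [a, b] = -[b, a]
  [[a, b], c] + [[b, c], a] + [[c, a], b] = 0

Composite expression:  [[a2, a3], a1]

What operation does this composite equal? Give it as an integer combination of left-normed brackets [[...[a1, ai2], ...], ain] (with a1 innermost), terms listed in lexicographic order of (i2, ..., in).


-[[a1, a2], a3] + [[a1, a3], a2]


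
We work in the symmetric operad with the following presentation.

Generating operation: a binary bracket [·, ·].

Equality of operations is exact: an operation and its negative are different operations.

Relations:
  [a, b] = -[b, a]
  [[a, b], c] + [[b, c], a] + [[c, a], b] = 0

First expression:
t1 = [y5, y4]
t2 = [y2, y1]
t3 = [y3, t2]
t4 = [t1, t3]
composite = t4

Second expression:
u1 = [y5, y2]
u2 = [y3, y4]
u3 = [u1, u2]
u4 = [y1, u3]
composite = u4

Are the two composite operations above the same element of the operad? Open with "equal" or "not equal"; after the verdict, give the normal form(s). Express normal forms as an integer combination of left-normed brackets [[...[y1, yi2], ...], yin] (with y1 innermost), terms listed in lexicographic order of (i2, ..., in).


not equal; first: [[[[y1, y2], y3], y4], y5] - [[[[y1, y2], y3], y5], y4]; second: -[[[[y1, y2], y5], y3], y4] + [[[[y1, y2], y5], y4], y3] + [[[[y1, y3], y4], y2], y5] - [[[[y1, y3], y4], y5], y2] - [[[[y1, y4], y3], y2], y5] + [[[[y1, y4], y3], y5], y2] + [[[[y1, y5], y2], y3], y4] - [[[[y1, y5], y2], y4], y3]

The first expression, normalized: [[[[y1, y2], y3], y4], y5] - [[[[y1, y2], y3], y5], y4]
The second expression, normalized: -[[[[y1, y2], y5], y3], y4] + [[[[y1, y2], y5], y4], y3] + [[[[y1, y3], y4], y2], y5] - [[[[y1, y3], y4], y5], y2] - [[[[y1, y4], y3], y2], y5] + [[[[y1, y4], y3], y5], y2] + [[[[y1, y5], y2], y3], y4] - [[[[y1, y5], y2], y4], y3]
They disagree, so not equal.


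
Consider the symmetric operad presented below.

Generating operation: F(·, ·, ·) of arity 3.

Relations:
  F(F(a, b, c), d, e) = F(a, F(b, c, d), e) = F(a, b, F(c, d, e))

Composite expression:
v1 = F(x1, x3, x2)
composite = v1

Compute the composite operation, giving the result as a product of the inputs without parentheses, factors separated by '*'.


Key point: F is associative — brackets drop, the x-order remains.
F(x1, x3, x2) collapses to x1 * x3 * x2

x1 * x3 * x2


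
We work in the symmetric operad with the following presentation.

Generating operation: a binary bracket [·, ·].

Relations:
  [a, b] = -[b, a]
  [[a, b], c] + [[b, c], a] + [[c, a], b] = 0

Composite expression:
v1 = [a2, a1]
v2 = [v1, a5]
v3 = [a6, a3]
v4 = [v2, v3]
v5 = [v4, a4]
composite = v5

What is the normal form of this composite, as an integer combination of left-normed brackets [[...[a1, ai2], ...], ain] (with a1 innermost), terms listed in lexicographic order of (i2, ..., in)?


Expand each bracket as ab - ba; the a1-initial words give the coefficients.
Composite bracket: [[[[a2, a1], a5], [a6, a3]], a4]
Full expansion: 32 signed words from ab - ba (2^5 = 32).
Collect the words opening with a1:
  sign of a1a2a5a3a6a4 is +1, so it contributes +[[[[[a1, a2], a5], a3], a6], a4]
  sign of a1a2a5a6a3a4 is -1, so it contributes -[[[[[a1, a2], a5], a6], a3], a4]

[[[[[a1, a2], a5], a3], a6], a4] - [[[[[a1, a2], a5], a6], a3], a4]


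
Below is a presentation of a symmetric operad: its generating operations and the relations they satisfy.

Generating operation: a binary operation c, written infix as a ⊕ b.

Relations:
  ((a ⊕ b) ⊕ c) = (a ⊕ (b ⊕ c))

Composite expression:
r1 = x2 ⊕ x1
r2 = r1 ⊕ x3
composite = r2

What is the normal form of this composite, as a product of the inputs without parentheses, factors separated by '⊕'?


x2 ⊕ x1 ⊕ x3


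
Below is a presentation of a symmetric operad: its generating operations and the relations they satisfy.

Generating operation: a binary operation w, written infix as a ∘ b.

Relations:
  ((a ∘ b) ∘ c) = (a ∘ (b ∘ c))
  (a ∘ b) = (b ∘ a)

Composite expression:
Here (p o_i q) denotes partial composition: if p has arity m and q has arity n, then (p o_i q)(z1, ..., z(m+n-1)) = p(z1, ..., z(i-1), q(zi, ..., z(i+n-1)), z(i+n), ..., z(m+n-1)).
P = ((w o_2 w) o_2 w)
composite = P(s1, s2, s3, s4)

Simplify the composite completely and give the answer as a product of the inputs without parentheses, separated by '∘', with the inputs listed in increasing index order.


Reordering under w is free, so list the s-inputs canonically.
(s2 ∘ s3) unparenthesizes to s2 ∘ s3
((s2 ∘ s3) ∘ s4) unparenthesizes to s2 ∘ s3 ∘ s4
(s1 ∘ ((s2 ∘ s3) ∘ s4)) unparenthesizes to s1 ∘ s2 ∘ s3 ∘ s4
putting the inputs in ascending order: s1 ∘ s2 ∘ s3 ∘ s4

s1 ∘ s2 ∘ s3 ∘ s4


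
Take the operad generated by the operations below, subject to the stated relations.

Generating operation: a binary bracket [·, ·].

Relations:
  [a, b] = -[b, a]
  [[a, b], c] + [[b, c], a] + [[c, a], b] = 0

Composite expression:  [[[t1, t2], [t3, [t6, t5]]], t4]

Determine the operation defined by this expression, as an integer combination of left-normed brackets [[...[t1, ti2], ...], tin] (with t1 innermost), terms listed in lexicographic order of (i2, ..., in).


In the tensor algebra, words opening t1 carry the t1-anchored form.
Composite bracket: [[[t1, t2], [t3, [t6, t5]]], t4]
Applying ab - ba throughout gives 32 signed words (2^5 = 32).
Only words starting with t1 matter:
  t1t2t3t5t6t4 (sign -1) contributes -[[[[[t1, t2], t3], t5], t6], t4]
  t1t2t3t6t5t4 (sign +1) contributes +[[[[[t1, t2], t3], t6], t5], t4]
  t1t2t5t6t3t4 (sign +1) contributes +[[[[[t1, t2], t5], t6], t3], t4]
  t1t2t6t5t3t4 (sign -1) contributes -[[[[[t1, t2], t6], t5], t3], t4]

-[[[[[t1, t2], t3], t5], t6], t4] + [[[[[t1, t2], t3], t6], t5], t4] + [[[[[t1, t2], t5], t6], t3], t4] - [[[[[t1, t2], t6], t5], t3], t4]


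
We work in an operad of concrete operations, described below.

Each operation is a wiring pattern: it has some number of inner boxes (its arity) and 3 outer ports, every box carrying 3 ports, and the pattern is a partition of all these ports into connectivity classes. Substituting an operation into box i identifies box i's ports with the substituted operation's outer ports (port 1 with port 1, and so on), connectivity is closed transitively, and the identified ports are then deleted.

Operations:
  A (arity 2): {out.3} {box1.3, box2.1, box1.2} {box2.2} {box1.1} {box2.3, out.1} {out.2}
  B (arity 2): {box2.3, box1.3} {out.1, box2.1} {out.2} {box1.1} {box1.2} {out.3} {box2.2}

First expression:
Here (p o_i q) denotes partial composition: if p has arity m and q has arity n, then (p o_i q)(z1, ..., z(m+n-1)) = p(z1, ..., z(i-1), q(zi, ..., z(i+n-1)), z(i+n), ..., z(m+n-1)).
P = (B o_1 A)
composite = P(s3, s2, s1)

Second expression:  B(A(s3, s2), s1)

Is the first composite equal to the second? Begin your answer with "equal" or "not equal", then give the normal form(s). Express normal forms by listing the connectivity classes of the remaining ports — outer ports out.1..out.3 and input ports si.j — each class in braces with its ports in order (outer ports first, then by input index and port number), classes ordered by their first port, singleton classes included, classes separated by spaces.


equal — both sides give {out.1, s1.1} {out.2} {out.3} {s1.2} {s1.3} {s2.1, s3.2, s3.3} {s2.2} {s2.3} {s3.1}


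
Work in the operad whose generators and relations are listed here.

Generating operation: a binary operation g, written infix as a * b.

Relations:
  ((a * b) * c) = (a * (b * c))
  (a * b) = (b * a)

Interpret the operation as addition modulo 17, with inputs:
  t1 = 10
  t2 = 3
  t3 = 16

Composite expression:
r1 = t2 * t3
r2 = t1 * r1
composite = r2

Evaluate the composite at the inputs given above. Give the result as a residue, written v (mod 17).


12 (mod 17)

(t2 * t3) = 2
(t1 * (t2 * t3)) = 12


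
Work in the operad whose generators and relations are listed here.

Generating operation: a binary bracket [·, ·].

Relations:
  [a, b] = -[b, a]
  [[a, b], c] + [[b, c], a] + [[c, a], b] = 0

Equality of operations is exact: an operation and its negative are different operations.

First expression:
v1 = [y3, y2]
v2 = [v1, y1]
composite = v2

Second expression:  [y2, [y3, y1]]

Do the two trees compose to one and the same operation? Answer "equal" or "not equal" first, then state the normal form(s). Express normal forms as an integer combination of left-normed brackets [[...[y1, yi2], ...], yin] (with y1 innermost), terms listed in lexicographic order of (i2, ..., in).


not equal; first: [[y1, y2], y3] - [[y1, y3], y2]; second: [[y1, y3], y2]


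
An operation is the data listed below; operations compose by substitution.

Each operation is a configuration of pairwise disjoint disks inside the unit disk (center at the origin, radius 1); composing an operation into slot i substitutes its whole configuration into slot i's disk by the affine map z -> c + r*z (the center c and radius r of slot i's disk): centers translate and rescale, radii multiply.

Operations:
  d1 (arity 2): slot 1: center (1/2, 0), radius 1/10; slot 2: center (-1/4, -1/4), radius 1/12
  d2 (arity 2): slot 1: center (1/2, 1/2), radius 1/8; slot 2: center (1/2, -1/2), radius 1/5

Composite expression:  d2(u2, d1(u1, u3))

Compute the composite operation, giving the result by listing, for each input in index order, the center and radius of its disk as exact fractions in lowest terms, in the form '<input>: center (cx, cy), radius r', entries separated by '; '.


u1: center (3/5, -1/2), radius 1/50; u2: center (1/2, 1/2), radius 1/8; u3: center (9/20, -11/20), radius 1/60

Each u-disk chains the slot maps above it in d2; radii multiply.
for u2, the 1-step affine chain lands on center (1/2, 1/2), radius 1/8
for u1, the 2-step affine chain lands on center (3/5, -1/2), radius 1/50
for u3, the 2-step affine chain lands on center (9/20, -11/20), radius 1/60
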